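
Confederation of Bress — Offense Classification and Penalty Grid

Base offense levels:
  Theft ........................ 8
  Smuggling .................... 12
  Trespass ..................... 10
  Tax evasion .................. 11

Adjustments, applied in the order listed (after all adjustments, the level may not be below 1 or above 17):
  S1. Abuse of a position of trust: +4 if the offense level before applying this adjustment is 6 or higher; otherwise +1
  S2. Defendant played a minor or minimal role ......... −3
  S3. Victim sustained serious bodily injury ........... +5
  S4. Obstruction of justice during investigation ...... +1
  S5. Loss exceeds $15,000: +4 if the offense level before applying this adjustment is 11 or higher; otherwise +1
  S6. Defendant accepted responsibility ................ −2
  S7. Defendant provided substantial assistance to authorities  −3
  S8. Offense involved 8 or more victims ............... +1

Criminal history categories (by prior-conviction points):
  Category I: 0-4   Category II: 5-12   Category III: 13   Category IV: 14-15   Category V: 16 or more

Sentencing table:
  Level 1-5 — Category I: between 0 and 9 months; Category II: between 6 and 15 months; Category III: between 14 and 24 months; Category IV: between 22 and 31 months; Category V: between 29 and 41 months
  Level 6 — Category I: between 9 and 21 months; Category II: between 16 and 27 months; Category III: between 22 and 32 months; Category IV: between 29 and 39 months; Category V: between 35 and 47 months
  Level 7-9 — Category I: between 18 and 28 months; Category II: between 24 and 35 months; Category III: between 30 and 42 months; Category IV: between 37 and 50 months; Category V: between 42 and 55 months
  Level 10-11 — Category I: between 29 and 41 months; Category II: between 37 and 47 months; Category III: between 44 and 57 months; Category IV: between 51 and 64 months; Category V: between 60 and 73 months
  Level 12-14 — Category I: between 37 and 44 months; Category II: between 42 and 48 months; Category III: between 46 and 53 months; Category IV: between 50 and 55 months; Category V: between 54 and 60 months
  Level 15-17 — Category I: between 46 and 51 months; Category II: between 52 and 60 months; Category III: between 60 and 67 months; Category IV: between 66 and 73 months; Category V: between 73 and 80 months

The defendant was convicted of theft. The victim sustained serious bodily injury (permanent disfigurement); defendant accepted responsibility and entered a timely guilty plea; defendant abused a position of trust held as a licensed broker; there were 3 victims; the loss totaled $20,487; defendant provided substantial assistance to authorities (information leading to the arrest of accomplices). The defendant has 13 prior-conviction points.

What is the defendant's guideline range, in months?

Base offense level for theft: 8.
S1 applies (level before this adjustment is 8 ≥ 6, so +4): 8 + 4 = 12.
S3 applies: 12 + 5 = 17.
S5 applies (level before this adjustment is 17 ≥ 11, so +4): 17 + 4 = 21.
S6 applies: 21 − 2 = 19.
S7 applies: 19 − 3 = 16.
Final offense level: 16.
Criminal history: 13 prior points → Category III (13).
Level 16 falls in the 15-17 band.
Grid: Level 15-17 × Category III = 60-67 months.

60-67 months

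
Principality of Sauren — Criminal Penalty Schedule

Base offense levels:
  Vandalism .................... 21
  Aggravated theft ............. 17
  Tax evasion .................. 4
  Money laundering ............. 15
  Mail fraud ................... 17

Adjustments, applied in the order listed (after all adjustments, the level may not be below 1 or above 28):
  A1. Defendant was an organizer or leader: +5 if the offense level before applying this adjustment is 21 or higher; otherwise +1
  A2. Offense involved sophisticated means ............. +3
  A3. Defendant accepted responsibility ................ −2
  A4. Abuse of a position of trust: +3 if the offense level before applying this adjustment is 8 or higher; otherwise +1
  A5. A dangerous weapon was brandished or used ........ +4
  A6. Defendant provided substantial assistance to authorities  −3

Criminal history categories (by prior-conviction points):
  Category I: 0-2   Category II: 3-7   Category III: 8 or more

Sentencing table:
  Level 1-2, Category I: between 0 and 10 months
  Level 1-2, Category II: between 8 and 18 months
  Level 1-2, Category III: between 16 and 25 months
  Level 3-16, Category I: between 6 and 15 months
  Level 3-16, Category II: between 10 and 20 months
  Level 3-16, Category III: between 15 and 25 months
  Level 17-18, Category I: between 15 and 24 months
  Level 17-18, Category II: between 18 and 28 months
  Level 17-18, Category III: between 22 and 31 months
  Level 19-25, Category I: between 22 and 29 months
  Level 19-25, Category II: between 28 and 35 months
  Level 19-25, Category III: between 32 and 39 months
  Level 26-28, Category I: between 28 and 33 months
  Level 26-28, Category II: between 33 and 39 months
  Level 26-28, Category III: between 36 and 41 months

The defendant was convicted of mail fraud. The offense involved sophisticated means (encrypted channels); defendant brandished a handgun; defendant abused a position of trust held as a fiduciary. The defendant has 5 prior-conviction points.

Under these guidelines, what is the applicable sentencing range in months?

Base offense level for mail fraud: 17.
A2 applies: 17 + 3 = 20.
A3 does not apply.
A4 applies (level before this adjustment is 20 ≥ 8, so +3): 20 + 3 = 23.
A5 applies: 23 + 4 = 27.
A6 does not apply.
Final offense level: 27.
Criminal history: 5 prior points → Category II (3-7).
Level 27 falls in the 26-28 band.
Grid: Level 26-28 × Category II = 33-39 months.

33-39 months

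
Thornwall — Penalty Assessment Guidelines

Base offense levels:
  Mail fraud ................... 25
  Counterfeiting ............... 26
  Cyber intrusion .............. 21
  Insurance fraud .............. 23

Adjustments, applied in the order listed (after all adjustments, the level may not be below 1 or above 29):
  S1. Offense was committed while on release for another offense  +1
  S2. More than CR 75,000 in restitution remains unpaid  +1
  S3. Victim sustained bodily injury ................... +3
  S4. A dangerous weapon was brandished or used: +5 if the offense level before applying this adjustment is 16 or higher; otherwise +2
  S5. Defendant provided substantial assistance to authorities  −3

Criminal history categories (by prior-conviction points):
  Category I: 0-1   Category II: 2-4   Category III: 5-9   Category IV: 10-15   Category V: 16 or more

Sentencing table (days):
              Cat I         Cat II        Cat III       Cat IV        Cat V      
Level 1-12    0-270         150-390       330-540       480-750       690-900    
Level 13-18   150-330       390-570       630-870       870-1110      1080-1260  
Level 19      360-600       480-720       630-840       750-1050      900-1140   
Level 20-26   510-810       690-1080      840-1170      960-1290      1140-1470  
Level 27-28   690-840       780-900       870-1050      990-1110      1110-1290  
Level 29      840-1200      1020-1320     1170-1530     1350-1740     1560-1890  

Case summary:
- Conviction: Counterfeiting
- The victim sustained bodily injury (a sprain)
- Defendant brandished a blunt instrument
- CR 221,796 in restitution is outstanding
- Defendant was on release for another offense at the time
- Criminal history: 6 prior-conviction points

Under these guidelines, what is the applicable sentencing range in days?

Base offense level for counterfeiting: 26.
S1 applies: 26 + 1 = 27.
S2 applies: 27 + 1 = 28.
S3 applies: 28 + 3 = 31.
S4 applies (level before this adjustment is 31 ≥ 16, so +5): 31 + 5 = 36.
Level 36 exceeds the maximum of 29; capped at 29.
Final offense level: 29.
Criminal history: 6 prior points → Category III (5-9).
Level 29 falls in the 29 band.
Grid: Level 29 × Category III = 1170-1530 days.

1170-1530 days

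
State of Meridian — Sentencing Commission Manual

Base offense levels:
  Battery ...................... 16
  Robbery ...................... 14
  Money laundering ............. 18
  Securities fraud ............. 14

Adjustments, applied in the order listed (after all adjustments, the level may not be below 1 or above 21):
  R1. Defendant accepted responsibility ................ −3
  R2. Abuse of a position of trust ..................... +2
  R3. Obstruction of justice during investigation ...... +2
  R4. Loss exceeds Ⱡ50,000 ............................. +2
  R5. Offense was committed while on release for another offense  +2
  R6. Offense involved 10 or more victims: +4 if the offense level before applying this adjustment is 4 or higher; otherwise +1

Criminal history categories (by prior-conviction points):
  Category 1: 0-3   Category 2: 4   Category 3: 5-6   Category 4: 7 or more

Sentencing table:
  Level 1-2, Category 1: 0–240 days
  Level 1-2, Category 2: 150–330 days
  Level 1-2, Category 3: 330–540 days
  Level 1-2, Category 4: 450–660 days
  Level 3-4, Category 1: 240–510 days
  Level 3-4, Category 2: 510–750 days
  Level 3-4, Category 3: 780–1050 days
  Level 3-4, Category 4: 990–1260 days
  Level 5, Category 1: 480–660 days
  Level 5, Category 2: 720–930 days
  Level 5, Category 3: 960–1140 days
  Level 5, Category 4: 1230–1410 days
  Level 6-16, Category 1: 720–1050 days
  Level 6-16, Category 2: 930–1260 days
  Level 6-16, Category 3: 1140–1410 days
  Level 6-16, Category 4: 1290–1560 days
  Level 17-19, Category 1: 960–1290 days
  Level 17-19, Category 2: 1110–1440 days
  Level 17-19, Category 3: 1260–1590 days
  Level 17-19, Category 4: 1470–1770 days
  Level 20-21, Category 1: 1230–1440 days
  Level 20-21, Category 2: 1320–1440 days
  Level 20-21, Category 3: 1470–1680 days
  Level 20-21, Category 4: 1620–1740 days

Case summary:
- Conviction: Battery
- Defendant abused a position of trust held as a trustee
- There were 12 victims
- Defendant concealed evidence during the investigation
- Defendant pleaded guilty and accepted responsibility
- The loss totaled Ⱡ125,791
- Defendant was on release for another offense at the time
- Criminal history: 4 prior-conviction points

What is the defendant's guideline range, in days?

1320-1440 days

Base offense level for battery: 16.
R1 applies: 16 − 3 = 13.
R2 applies: 13 + 2 = 15.
R3 applies: 15 + 2 = 17.
R4 applies: 17 + 2 = 19.
R5 applies: 19 + 2 = 21.
R6 applies (level before this adjustment is 21 ≥ 4, so +4): 21 + 4 = 25.
Level 25 exceeds the maximum of 21; capped at 21.
Final offense level: 21.
Criminal history: 4 prior points → Category 2 (4).
Level 21 falls in the 20-21 band.
Grid: Level 20-21 × Category 2 = 1320-1440 days.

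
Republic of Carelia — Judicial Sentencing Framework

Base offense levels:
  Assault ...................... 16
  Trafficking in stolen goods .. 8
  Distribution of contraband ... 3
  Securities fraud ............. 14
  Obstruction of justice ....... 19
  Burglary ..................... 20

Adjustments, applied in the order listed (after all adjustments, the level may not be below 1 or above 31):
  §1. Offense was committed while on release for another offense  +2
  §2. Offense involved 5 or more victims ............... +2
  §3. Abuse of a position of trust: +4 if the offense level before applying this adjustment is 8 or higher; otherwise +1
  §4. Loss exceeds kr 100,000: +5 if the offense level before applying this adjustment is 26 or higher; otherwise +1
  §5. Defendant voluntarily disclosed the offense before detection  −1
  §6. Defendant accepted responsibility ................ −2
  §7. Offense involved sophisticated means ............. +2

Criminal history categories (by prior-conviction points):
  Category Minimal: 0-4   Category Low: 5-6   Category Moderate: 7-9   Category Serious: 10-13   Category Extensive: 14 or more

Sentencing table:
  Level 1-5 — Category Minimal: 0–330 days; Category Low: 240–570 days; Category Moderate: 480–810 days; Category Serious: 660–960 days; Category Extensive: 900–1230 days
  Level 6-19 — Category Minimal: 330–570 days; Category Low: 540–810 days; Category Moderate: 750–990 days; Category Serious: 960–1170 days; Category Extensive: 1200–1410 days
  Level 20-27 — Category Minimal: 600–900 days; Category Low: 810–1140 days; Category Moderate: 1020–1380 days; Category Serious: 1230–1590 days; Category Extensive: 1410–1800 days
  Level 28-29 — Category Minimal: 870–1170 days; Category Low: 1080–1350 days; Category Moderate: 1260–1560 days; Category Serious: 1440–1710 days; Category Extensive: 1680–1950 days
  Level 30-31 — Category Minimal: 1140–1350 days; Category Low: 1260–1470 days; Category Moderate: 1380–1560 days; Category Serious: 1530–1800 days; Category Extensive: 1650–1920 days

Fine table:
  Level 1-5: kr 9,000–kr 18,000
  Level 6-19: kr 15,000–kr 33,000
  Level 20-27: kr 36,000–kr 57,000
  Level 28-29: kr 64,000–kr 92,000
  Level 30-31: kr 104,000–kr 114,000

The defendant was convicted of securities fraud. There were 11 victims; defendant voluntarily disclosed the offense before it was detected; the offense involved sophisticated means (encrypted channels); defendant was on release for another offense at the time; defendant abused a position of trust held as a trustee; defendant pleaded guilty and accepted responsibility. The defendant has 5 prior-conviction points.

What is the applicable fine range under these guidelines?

Base offense level for securities fraud: 14.
§1 applies: 14 + 2 = 16.
§2 applies: 16 + 2 = 18.
§3 applies (level before this adjustment is 18 ≥ 8, so +4): 18 + 4 = 22.
§4 does not apply.
§5 applies: 22 − 1 = 21.
§6 applies: 21 − 2 = 19.
§7 applies: 19 + 2 = 21.
Final offense level: 21.
Level 21 falls in the 20-27 band.
Fine table: Level 20-27 → kr 36,000–kr 57,000.

kr 36,000–kr 57,000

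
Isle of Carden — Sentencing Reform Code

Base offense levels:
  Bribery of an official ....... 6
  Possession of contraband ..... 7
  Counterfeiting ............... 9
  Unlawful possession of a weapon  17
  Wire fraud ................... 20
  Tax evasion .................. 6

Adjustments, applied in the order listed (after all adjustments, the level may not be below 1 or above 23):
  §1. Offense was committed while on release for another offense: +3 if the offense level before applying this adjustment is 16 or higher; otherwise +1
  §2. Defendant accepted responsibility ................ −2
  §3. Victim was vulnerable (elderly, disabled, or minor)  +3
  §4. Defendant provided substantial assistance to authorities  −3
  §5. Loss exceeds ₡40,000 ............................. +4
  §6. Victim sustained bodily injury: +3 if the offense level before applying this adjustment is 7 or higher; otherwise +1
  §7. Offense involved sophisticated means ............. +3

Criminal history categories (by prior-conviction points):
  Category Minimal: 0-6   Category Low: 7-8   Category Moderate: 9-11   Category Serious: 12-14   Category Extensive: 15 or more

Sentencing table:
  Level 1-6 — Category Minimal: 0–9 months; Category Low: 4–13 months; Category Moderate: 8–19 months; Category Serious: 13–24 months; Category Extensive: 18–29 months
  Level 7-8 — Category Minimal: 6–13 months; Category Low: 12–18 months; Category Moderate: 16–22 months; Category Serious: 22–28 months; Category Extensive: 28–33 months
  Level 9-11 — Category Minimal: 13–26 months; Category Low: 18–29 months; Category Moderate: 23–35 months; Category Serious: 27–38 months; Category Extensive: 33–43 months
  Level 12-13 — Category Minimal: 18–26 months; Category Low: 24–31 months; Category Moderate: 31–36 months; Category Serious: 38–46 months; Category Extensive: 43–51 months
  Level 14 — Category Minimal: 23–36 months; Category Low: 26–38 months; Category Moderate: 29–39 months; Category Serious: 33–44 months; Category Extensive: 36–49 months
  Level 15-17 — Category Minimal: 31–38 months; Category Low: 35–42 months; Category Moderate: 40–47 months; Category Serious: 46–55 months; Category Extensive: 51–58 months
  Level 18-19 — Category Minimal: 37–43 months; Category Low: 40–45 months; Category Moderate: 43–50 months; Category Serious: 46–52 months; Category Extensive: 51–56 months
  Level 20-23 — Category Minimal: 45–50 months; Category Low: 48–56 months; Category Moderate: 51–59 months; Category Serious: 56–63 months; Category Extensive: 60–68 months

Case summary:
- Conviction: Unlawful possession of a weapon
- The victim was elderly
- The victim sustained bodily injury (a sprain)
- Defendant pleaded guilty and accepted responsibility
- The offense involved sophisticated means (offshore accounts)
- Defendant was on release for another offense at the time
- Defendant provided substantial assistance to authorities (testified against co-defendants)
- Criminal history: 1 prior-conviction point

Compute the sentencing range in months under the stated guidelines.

Base offense level for unlawful possession of a weapon: 17.
§1 applies (level before this adjustment is 17 ≥ 16, so +3): 17 + 3 = 20.
§2 applies: 20 − 2 = 18.
§3 applies: 18 + 3 = 21.
§4 applies: 21 − 3 = 18.
§5 does not apply.
§6 applies (level before this adjustment is 18 ≥ 7, so +3): 18 + 3 = 21.
§7 applies: 21 + 3 = 24.
Level 24 exceeds the maximum of 23; capped at 23.
Final offense level: 23.
Criminal history: 1 prior point → Category Minimal (0-6).
Level 23 falls in the 20-23 band.
Grid: Level 20-23 × Category Minimal = 45-50 months.

45-50 months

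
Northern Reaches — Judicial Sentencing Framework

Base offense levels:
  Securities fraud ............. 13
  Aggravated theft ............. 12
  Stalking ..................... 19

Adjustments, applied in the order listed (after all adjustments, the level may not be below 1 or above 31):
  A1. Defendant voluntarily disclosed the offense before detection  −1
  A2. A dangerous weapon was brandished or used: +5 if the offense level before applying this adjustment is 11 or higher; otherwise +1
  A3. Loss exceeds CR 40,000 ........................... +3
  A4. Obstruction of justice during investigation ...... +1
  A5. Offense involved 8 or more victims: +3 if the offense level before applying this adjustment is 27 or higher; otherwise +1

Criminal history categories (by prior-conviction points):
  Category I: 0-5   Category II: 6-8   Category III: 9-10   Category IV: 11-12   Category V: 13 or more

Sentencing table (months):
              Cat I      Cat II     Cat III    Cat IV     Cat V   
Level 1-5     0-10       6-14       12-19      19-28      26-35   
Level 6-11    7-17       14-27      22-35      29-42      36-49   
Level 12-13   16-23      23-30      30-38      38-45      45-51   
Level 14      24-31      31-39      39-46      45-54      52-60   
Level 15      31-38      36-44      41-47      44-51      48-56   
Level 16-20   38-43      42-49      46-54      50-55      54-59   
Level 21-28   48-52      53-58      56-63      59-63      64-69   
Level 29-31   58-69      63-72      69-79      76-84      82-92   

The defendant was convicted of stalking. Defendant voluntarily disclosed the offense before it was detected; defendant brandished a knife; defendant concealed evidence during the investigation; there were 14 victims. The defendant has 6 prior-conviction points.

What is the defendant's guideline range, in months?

Base offense level for stalking: 19.
A1 applies: 19 − 1 = 18.
A2 applies (level before this adjustment is 18 ≥ 11, so +5): 18 + 5 = 23.
A4 applies: 23 + 1 = 24.
A5 applies (level before this adjustment is 24 < 27, so +1): 24 + 1 = 25.
Final offense level: 25.
Criminal history: 6 prior points → Category II (6-8).
Level 25 falls in the 21-28 band.
Grid: Level 21-28 × Category II = 53-58 months.

53-58 months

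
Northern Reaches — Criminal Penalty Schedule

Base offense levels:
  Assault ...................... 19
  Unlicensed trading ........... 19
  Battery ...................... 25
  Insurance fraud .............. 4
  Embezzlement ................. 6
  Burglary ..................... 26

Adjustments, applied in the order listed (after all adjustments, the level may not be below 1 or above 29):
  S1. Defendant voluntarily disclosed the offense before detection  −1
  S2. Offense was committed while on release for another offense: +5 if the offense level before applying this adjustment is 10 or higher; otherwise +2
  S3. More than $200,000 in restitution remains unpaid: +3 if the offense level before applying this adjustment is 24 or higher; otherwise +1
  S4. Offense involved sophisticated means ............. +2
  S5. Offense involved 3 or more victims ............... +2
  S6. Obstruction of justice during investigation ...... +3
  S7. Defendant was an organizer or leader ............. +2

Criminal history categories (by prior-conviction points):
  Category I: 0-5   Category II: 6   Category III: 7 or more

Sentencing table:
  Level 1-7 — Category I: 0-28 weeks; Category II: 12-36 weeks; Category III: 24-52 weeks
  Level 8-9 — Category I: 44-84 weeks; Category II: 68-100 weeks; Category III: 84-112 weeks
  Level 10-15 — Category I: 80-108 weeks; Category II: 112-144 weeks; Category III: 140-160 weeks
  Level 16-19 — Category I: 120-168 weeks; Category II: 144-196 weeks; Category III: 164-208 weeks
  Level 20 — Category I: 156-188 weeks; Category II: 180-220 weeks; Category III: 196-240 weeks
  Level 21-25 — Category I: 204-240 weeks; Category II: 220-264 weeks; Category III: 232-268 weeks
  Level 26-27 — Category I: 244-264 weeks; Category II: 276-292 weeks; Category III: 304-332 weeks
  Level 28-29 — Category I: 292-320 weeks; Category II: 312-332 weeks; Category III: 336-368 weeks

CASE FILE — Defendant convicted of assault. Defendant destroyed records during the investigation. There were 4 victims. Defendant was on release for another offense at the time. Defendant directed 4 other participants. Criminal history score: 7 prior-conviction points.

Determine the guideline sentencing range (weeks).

Base offense level for assault: 19.
S2 applies (level before this adjustment is 19 ≥ 10, so +5): 19 + 5 = 24.
S5 applies: 24 + 2 = 26.
S6 applies: 26 + 3 = 29.
S7 applies: 29 + 2 = 31.
Level 31 exceeds the maximum of 29; capped at 29.
Final offense level: 29.
Criminal history: 7 prior points → Category III (7+).
Level 29 falls in the 28-29 band.
Grid: Level 28-29 × Category III = 336-368 weeks.

336-368 weeks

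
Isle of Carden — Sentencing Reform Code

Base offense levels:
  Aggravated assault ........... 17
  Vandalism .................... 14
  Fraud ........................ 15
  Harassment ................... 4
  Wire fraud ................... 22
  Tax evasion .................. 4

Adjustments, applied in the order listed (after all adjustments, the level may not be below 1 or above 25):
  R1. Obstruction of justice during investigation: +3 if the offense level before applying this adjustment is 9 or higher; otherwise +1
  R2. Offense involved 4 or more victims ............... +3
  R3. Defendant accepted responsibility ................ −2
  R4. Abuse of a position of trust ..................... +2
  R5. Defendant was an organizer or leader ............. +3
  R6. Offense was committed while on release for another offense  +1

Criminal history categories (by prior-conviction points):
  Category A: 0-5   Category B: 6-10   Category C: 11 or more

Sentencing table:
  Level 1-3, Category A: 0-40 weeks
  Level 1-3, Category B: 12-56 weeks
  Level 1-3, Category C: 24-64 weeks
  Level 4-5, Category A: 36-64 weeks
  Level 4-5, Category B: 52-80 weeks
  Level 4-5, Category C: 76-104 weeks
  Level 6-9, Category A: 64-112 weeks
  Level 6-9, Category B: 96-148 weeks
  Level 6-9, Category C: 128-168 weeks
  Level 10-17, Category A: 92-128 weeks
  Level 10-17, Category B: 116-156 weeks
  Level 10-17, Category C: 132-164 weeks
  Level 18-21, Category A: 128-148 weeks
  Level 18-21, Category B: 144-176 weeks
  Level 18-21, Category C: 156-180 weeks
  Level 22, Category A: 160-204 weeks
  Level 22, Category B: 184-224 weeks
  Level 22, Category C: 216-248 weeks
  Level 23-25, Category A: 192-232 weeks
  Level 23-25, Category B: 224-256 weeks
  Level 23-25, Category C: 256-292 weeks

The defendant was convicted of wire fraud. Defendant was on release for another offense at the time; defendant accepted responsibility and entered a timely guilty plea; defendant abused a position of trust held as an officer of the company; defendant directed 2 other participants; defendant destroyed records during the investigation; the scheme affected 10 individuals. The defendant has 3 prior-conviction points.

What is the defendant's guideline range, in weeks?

Base offense level for wire fraud: 22.
R1 applies (level before this adjustment is 22 ≥ 9, so +3): 22 + 3 = 25.
R2 applies: 25 + 3 = 28.
R3 applies: 28 − 2 = 26.
R4 applies: 26 + 2 = 28.
R5 applies: 28 + 3 = 31.
R6 applies: 31 + 1 = 32.
Level 32 exceeds the maximum of 25; capped at 25.
Final offense level: 25.
Criminal history: 3 prior points → Category A (0-5).
Level 25 falls in the 23-25 band.
Grid: Level 23-25 × Category A = 192-232 weeks.

192-232 weeks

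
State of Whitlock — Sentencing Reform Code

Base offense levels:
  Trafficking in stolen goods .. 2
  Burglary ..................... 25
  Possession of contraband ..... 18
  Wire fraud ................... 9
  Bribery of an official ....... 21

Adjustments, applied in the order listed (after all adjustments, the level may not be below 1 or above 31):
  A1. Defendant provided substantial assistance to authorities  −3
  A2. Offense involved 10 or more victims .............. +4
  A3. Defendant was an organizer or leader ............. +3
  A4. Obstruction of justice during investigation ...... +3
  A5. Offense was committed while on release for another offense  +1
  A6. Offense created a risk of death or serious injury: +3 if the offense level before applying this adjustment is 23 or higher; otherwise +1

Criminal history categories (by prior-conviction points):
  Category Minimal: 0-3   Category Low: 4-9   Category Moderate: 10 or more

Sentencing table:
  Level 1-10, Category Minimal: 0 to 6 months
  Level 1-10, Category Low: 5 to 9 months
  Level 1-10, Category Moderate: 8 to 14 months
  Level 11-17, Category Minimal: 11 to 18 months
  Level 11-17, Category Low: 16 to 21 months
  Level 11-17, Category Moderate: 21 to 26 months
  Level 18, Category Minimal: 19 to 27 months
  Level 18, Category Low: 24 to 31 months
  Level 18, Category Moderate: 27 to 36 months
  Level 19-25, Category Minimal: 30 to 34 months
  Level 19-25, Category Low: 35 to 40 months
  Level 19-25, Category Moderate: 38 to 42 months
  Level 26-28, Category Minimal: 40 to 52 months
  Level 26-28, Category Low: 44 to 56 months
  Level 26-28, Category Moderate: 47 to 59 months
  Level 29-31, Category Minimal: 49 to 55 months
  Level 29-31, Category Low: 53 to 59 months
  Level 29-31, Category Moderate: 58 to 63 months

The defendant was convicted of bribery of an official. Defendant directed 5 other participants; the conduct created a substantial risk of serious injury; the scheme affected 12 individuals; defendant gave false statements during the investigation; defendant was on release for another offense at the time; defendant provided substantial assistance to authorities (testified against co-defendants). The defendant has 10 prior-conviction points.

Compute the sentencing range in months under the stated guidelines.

Base offense level for bribery of an official: 21.
A1 applies: 21 − 3 = 18.
A2 applies: 18 + 4 = 22.
A3 applies: 22 + 3 = 25.
A4 applies: 25 + 3 = 28.
A5 applies: 28 + 1 = 29.
A6 applies (level before this adjustment is 29 ≥ 23, so +3): 29 + 3 = 32.
Level 32 exceeds the maximum of 31; capped at 31.
Final offense level: 31.
Criminal history: 10 prior points → Category Moderate (10+).
Level 31 falls in the 29-31 band.
Grid: Level 29-31 × Category Moderate = 58-63 months.

58-63 months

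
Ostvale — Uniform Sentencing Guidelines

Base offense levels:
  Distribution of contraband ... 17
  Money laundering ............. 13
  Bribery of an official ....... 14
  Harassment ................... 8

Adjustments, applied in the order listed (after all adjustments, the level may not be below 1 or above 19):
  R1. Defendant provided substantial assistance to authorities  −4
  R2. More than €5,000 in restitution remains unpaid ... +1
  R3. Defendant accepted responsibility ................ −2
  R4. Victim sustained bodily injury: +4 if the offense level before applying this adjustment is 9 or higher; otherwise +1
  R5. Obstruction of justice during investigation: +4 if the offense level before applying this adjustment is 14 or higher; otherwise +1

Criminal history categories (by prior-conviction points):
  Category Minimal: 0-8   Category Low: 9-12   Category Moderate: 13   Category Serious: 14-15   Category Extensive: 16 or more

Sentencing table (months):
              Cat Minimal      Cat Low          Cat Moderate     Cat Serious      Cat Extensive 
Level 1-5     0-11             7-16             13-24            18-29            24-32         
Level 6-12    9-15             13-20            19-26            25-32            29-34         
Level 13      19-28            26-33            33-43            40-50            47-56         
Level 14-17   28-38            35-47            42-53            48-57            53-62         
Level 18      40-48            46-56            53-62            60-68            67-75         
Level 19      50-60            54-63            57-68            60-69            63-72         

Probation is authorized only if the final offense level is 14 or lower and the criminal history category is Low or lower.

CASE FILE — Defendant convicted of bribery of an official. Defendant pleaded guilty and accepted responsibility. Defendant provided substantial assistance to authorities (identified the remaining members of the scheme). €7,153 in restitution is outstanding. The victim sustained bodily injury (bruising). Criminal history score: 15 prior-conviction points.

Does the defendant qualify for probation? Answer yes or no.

Base offense level for bribery of an official: 14.
R1 applies: 14 − 4 = 10.
R2 applies: 10 + 1 = 11.
R3 applies: 11 − 2 = 9.
R4 applies (level before this adjustment is 9 ≥ 9, so +4): 9 + 4 = 13.
Final offense level: 13.
Criminal history: 15 prior points → Category Serious (14-15).
Level 13 falls in the 13 band.
Grid: Level 13 × Category Serious = 40-50 months.
Probation check: level 13 ≤ 14 and category Serious > Low → not eligible.

No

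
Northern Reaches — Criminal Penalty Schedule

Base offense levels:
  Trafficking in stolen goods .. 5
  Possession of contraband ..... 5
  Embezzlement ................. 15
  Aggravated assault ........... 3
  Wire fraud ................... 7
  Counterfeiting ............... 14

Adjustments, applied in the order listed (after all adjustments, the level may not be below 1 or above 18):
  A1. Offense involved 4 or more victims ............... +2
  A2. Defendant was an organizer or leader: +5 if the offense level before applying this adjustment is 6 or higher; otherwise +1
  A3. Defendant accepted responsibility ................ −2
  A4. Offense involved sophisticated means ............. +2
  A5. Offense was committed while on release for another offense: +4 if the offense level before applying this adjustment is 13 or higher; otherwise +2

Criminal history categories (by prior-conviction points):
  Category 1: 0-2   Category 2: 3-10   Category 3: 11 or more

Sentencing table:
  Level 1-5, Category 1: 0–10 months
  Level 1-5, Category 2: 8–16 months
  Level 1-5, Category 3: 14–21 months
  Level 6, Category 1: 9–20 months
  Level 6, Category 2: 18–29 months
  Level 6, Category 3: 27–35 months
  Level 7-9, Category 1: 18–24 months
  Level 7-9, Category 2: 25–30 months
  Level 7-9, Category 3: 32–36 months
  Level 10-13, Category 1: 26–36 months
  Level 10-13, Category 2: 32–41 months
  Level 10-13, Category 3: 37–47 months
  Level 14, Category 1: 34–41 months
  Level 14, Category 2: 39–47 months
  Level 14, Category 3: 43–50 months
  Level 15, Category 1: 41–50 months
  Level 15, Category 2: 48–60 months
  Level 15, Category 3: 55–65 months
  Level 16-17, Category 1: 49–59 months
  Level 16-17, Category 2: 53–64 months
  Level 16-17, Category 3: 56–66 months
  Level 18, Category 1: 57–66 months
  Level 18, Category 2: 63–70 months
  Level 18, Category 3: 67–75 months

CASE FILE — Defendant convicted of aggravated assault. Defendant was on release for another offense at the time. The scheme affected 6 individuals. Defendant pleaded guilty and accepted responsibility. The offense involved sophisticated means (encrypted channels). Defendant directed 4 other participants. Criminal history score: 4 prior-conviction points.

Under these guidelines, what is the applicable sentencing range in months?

25-30 months

Base offense level for aggravated assault: 3.
A1 applies: 3 + 2 = 5.
A2 applies (level before this adjustment is 5 < 6, so +1): 5 + 1 = 6.
A3 applies: 6 − 2 = 4.
A4 applies: 4 + 2 = 6.
A5 applies (level before this adjustment is 6 < 13, so +2): 6 + 2 = 8.
Final offense level: 8.
Criminal history: 4 prior points → Category 2 (3-10).
Level 8 falls in the 7-9 band.
Grid: Level 7-9 × Category 2 = 25-30 months.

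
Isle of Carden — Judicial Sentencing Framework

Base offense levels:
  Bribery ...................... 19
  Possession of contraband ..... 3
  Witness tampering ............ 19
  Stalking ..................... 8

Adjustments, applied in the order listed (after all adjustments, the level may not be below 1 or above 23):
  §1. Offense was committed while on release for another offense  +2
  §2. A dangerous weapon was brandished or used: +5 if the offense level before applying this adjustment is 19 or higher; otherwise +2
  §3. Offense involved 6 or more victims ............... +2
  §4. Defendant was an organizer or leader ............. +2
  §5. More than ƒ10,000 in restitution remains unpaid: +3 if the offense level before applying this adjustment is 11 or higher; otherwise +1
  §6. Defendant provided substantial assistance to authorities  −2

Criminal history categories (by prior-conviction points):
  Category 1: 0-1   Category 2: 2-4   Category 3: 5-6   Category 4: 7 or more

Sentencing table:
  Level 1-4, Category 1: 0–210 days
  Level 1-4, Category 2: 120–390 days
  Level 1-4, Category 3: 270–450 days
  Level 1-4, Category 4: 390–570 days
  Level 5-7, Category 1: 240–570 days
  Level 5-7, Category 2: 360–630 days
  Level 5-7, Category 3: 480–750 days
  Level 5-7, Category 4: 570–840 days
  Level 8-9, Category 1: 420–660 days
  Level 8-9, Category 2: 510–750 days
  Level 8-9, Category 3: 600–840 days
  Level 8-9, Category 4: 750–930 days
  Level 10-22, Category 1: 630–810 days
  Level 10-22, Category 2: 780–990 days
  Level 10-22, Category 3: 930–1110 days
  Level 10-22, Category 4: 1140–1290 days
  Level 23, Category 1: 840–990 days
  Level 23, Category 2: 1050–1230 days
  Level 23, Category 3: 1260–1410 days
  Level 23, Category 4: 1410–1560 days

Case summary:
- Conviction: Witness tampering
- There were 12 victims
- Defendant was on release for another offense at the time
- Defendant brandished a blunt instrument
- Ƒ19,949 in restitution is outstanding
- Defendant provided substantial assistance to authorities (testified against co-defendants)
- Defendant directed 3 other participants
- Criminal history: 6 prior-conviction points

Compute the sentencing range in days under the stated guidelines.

Base offense level for witness tampering: 19.
§1 applies: 19 + 2 = 21.
§2 applies (level before this adjustment is 21 ≥ 19, so +5): 21 + 5 = 26.
§3 applies: 26 + 2 = 28.
§4 applies: 28 + 2 = 30.
§5 applies (level before this adjustment is 30 ≥ 11, so +3): 30 + 3 = 33.
§6 applies: 33 − 2 = 31.
Level 31 exceeds the maximum of 23; capped at 23.
Final offense level: 23.
Criminal history: 6 prior points → Category 3 (5-6).
Level 23 falls in the 23 band.
Grid: Level 23 × Category 3 = 1260-1410 days.

1260-1410 days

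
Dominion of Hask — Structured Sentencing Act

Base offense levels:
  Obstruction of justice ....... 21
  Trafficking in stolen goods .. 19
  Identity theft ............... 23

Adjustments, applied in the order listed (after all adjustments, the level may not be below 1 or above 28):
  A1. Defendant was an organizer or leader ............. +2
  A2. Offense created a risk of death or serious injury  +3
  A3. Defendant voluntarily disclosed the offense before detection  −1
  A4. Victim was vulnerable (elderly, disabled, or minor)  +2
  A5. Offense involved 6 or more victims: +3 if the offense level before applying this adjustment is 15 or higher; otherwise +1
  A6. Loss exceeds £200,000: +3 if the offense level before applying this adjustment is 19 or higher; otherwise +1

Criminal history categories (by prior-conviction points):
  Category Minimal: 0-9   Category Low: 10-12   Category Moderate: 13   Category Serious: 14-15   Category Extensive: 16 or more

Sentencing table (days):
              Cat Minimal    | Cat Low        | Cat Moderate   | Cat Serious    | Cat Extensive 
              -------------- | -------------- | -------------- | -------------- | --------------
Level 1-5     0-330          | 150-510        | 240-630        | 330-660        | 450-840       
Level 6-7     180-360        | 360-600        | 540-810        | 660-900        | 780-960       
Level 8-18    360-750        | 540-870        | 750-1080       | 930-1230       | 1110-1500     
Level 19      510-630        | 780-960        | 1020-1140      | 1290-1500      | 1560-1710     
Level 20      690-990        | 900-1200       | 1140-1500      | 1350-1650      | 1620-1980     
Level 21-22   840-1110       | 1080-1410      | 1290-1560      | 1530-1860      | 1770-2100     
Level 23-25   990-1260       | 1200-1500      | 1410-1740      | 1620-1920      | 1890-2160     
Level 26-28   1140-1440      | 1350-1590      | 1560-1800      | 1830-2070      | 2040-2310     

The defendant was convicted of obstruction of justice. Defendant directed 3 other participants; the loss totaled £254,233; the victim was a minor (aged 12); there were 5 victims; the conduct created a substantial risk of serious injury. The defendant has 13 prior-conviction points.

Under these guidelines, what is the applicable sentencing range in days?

Base offense level for obstruction of justice: 21.
A1 applies: 21 + 2 = 23.
A2 applies: 23 + 3 = 26.
A4 applies: 26 + 2 = 28.
A6 applies (level before this adjustment is 28 ≥ 19, so +3): 28 + 3 = 31.
Level 31 exceeds the maximum of 28; capped at 28.
Final offense level: 28.
Criminal history: 13 prior points → Category Moderate (13).
Level 28 falls in the 26-28 band.
Grid: Level 26-28 × Category Moderate = 1560-1800 days.

1560-1800 days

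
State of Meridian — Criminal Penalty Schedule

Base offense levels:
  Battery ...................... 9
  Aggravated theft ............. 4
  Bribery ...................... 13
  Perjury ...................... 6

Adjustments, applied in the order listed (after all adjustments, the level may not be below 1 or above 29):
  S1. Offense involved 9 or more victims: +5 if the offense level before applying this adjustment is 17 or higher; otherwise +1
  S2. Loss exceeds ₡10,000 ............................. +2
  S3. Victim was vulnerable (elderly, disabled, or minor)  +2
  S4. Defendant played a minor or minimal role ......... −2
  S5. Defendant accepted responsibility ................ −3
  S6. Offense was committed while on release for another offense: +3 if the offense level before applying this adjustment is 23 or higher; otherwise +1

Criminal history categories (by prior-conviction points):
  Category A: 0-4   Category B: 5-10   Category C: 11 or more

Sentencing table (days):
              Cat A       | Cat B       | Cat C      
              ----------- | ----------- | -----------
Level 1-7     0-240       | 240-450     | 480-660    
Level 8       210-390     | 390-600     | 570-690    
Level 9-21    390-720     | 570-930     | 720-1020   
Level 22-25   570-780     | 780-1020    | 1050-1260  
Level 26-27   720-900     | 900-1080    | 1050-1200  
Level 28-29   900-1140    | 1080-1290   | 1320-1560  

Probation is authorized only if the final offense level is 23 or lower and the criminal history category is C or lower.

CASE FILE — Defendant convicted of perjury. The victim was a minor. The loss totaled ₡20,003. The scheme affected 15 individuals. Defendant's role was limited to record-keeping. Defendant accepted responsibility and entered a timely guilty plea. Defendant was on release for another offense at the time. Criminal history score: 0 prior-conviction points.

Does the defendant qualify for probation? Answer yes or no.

Yes

Base offense level for perjury: 6.
S1 applies (level before this adjustment is 6 < 17, so +1): 6 + 1 = 7.
S2 applies: 7 + 2 = 9.
S3 applies: 9 + 2 = 11.
S4 applies: 11 − 2 = 9.
S5 applies: 9 − 3 = 6.
S6 applies (level before this adjustment is 6 < 23, so +1): 6 + 1 = 7.
Final offense level: 7.
Criminal history: 0 prior points → Category A (0-4).
Level 7 falls in the 1-7 band.
Grid: Level 1-7 × Category A = 0-240 days.
Probation check: level 7 ≤ 23 and category A ≤ C → eligible.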